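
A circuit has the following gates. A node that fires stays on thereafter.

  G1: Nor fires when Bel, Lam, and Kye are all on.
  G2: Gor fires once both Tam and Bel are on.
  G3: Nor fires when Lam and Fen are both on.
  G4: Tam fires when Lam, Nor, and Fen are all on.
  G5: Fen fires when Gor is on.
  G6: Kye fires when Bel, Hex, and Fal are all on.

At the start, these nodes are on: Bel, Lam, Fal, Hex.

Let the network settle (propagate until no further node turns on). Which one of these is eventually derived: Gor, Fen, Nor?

Nor

Bel, Hex, and Fal are on, so Kye fires (G6).
Bel, Lam, and Kye are on, so Nor fires (G1).
Fen would need Gor (G5), but Gor never turns on. Gor would need Tam and Bel (G2), but Tam never turns on.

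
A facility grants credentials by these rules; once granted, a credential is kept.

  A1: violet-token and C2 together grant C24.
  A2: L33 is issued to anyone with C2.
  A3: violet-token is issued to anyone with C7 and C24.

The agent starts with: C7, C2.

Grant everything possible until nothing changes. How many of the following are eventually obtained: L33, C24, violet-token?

Holding C2 grants L33 (A2).
L33: reached.
C24 would need violet-token and C2 (A1), but violet-token is never granted.
violet-token would need C7 and C24 (A3), but C24 is never granted.
Reached: L33 — 1 of the 3.

1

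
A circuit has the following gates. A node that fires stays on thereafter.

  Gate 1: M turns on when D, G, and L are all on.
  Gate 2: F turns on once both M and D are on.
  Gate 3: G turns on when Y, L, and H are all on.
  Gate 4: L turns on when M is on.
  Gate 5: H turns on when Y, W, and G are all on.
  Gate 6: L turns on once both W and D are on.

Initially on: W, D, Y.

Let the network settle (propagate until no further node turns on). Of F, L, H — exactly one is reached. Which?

L

W and D are on, so L turns on (Gate 6).
F would need M and D (Gate 2), but M never turns on. H would need Y, W, and G (Gate 5), but G never turns on.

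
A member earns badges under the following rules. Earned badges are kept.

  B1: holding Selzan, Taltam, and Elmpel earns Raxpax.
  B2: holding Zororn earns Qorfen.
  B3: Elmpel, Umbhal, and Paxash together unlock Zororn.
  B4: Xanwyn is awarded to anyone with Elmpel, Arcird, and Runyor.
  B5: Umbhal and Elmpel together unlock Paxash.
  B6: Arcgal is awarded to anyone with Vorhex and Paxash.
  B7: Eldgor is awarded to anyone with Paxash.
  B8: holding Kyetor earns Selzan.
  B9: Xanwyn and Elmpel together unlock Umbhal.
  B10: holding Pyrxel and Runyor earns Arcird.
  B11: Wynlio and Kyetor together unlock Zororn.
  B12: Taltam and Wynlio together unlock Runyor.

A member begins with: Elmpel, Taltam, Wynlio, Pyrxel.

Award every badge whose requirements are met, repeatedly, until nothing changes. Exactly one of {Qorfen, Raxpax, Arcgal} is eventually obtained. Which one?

Qorfen

With Taltam and Wynlio, Runyor is earned (B12).
With Pyrxel and Runyor, Arcird is earned (B10).
With Elmpel, Arcird, and Runyor, Xanwyn is earned (B4).
With Xanwyn and Elmpel, Umbhal is earned (B9).
With Umbhal and Elmpel, Paxash is earned (B5).
With Elmpel, Umbhal, and Paxash, Zororn is earned (B3).
With Zororn, Qorfen is earned (B2).
Arcgal would need Vorhex and Paxash (B6), but Vorhex is never earned. Raxpax would need Selzan, Taltam, and Elmpel (B1), but Selzan is never earned.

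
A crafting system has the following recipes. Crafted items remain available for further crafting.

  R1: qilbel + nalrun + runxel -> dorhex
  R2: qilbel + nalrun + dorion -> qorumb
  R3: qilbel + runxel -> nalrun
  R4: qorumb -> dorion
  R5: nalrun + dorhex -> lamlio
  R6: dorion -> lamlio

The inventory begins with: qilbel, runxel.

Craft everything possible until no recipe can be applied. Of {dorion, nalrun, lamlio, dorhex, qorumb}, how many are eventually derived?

3

Using R3, qilbel and runxel make nalrun.
qilbel + nalrun + runxel -> dorhex (R1).
nalrun + dorhex -> lamlio (R5).
dorion would need qorumb (R4), but qorumb is never obtained.
nalrun: reached.
lamlio: reached.
dorhex: reached.
qorumb would need qilbel, nalrun, and dorion (R2), but dorion is never obtained.
Reached: nalrun, lamlio, and dorhex — 3 of the 5.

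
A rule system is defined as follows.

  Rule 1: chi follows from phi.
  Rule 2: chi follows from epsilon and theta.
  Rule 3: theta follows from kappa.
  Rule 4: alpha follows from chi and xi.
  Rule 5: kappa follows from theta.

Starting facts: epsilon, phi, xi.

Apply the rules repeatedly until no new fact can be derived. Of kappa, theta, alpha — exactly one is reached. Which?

phi holds, so chi follows (Rule 1).
From chi and xi, Rule 4 gives alpha.
kappa would need theta (Rule 5), but theta is never established. theta would need kappa (Rule 3), but kappa is never established.

alpha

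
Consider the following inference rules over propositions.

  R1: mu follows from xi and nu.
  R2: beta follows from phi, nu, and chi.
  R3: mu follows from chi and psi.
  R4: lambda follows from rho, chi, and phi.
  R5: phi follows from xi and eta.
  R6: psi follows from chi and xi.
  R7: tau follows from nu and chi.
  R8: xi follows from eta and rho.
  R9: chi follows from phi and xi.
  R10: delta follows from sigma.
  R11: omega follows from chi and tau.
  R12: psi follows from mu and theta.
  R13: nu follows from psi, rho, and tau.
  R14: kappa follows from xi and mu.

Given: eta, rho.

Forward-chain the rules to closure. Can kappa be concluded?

eta and rho hold, so xi follows (R8).
From xi and eta, R5 gives phi.
phi and xi hold, so chi follows (R9).
chi and xi hold, so psi follows (R6).
chi and psi hold, so mu follows (R3).
xi and mu hold, so kappa follows (R14).

Yes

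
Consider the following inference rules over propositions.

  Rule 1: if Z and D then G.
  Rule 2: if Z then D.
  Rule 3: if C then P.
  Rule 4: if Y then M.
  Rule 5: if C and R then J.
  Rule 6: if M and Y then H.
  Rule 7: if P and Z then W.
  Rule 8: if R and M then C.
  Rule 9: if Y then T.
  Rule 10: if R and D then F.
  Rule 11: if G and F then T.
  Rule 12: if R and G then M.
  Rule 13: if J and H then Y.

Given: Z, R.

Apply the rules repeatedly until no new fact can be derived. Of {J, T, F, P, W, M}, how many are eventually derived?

Z holds, so D follows (Rule 2).
From R and D, Rule 10 gives F.
Z and D hold, so G follows (Rule 1).
From R and G, Rule 12 gives M.
From G and F, Rule 11 gives T.
R and M hold, so C follows (Rule 8).
C holds, so P follows (Rule 3).
From C and R, Rule 5 gives J.
From P and Z, Rule 7 gives W.
J: reached.
T: reached.
F: reached.
P: reached.
W: reached.
M: reached.
All 6 are reached.

6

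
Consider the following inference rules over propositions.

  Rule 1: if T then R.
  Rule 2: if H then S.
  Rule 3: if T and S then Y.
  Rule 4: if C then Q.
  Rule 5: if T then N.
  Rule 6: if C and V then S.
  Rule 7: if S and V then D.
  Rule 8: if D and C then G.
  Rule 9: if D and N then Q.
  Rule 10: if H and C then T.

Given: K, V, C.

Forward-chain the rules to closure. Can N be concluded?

N would need T (Rule 5), but T is never established.

No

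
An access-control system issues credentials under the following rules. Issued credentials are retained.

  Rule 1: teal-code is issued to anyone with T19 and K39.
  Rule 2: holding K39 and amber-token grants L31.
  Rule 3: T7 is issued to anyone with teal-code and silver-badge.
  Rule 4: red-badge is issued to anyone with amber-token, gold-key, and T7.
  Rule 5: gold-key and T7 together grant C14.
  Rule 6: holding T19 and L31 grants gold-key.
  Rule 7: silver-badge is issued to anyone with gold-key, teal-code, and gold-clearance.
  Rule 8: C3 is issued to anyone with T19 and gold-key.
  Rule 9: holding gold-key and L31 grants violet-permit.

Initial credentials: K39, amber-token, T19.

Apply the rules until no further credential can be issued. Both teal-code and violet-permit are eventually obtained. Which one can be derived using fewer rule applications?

teal-code

teal-code: Holding T19 and K39 grants teal-code (Rule 1). [1 rule application]
violet-permit: Holding K39 and amber-token grants L31 (Rule 2). Holding T19 and L31 grants gold-key (Rule 6). Holding gold-key and L31 grants violet-permit (Rule 9). [3 rule applications]
teal-code needs fewer.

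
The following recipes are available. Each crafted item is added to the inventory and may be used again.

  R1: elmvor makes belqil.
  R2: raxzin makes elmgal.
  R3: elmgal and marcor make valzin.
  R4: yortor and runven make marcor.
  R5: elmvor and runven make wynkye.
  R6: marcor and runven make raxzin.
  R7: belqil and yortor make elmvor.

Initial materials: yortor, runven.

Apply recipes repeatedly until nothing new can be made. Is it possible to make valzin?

Yes

yortor and runven → marcor (R4).
marcor and runven → raxzin (R6).
Using R2, raxzin makes elmgal.
elmgal and marcor → valzin (R3).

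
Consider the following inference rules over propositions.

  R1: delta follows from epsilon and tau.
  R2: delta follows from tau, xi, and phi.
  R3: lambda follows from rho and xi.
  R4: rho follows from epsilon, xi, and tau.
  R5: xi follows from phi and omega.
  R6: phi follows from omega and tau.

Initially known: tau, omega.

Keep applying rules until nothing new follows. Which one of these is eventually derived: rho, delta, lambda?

delta

From omega and tau, R6 gives phi.
phi and omega hold, so xi follows (R5).
From tau, xi, and phi, R2 gives delta.
lambda would need rho and xi (R3), but rho is never established. rho would need epsilon, xi, and tau (R4), but epsilon is never established.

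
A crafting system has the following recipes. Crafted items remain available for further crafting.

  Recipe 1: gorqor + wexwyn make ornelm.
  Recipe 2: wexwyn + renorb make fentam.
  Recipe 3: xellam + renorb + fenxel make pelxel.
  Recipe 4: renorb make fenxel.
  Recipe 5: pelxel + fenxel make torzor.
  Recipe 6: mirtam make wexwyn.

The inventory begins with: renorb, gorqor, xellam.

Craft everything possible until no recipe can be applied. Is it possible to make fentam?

fentam would need wexwyn and renorb (Recipe 2), but wexwyn is never obtained.

No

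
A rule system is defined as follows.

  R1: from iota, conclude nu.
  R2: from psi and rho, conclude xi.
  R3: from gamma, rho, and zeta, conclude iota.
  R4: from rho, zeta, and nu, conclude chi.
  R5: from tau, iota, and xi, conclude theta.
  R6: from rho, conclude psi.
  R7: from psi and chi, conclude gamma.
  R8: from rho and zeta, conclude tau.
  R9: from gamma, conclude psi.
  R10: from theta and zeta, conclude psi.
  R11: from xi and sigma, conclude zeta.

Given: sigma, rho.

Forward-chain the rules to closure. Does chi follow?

chi would need rho, zeta, and nu (R4), but nu is never established.

No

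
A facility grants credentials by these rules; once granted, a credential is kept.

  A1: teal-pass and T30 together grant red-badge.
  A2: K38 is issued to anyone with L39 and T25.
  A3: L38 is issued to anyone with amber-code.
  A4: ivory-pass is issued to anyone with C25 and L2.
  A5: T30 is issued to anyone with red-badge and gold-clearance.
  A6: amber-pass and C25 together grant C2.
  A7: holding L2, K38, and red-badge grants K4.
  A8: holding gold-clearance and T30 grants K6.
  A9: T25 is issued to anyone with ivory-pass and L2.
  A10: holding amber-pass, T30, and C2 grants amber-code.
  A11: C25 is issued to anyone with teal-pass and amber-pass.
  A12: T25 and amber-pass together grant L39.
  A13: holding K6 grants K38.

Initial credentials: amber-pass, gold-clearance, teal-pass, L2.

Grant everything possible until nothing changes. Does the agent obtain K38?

Holding teal-pass and amber-pass grants C25 (A11).
Holding C25 and L2 grants ivory-pass (A4).
Holding ivory-pass and L2 grants T25 (A9).
Holding T25 and amber-pass grants L39 (A12).
Holding L39 and T25 grants K38 (A2).

Yes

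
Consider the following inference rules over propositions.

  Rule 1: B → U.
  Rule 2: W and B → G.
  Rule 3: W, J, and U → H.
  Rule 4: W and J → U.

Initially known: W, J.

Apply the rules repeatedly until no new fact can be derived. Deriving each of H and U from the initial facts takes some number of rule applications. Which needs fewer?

U: W and J hold, so U follows (Rule 4). [1 rule application]
H: W and J hold, so U follows (Rule 4). From W, J, and U, Rule 3 gives H. [2 rule applications]
U needs fewer.

U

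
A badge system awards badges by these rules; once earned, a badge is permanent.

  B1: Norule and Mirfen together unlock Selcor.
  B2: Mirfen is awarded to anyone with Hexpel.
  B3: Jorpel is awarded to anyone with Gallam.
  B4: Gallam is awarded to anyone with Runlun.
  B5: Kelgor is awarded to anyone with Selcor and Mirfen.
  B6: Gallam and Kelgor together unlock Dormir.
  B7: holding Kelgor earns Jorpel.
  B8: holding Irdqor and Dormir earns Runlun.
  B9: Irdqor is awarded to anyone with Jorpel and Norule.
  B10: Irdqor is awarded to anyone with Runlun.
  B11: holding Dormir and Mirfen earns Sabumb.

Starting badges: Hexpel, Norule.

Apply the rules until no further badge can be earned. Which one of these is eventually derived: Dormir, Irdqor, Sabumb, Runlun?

With Hexpel, Mirfen is earned (B2).
With Norule and Mirfen, Selcor is earned (B1).
With Selcor and Mirfen, Kelgor is earned (B5).
With Kelgor, Jorpel is earned (B7).
With Jorpel and Norule, Irdqor is earned (B9).
Sabumb would need Dormir and Mirfen (B11), but Dormir is never earned. Runlun would need Irdqor and Dormir (B8), but Dormir is never earned. Dormir would need Gallam and Kelgor (B6), but Gallam is never earned.

Irdqor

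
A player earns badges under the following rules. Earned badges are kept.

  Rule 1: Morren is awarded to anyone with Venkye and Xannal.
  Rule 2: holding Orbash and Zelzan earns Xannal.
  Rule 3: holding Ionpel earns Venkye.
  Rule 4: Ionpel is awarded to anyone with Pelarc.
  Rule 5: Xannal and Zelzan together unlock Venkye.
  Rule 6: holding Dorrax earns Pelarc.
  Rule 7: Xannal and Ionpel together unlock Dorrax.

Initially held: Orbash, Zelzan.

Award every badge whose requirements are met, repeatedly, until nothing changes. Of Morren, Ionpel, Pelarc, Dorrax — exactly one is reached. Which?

Morren

With Orbash and Zelzan, Xannal is earned (Rule 2).
With Xannal and Zelzan, Venkye is earned (Rule 5).
With Venkye and Xannal, Morren is earned (Rule 1).
Ionpel would need Pelarc (Rule 4), but Pelarc is never earned. Pelarc would need Dorrax (Rule 6), but Dorrax is never earned. Dorrax would need Xannal and Ionpel (Rule 7), but Ionpel is never earned.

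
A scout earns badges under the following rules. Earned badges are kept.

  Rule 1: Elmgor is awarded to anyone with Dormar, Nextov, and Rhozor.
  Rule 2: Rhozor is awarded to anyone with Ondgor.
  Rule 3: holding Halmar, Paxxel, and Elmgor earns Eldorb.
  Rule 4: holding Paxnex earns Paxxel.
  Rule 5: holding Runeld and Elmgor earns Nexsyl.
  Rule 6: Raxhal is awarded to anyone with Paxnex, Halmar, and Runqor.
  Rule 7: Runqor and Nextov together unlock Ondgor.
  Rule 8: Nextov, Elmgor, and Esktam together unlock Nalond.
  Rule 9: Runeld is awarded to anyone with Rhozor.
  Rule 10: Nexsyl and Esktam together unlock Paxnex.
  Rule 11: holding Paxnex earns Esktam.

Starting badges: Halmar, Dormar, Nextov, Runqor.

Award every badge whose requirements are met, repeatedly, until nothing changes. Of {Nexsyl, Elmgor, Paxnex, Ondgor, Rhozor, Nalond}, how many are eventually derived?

4

With Runqor and Nextov, Ondgor is earned (Rule 7).
With Ondgor, Rhozor is earned (Rule 2).
With Rhozor, Runeld is earned (Rule 9).
With Dormar, Nextov, and Rhozor, Elmgor is earned (Rule 1).
With Runeld and Elmgor, Nexsyl is earned (Rule 5).
Nexsyl: reached.
Elmgor: reached.
Paxnex would need Nexsyl and Esktam (Rule 10), but Esktam is never earned.
Ondgor: reached.
Rhozor: reached.
Nalond would need Nextov, Elmgor, and Esktam (Rule 8), but Esktam is never earned.
Reached: Nexsyl, Elmgor, Ondgor, and Rhozor — 4 of the 6.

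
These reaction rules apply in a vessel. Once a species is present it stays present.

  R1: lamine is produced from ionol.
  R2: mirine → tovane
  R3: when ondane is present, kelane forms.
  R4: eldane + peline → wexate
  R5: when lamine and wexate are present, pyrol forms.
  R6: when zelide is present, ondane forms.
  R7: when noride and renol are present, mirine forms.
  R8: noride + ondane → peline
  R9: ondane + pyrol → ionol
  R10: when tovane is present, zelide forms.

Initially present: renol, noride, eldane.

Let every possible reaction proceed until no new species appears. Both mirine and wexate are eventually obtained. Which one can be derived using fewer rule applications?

mirine: noride and renol present → mirine forms (R7). [1 rule application]
wexate: noride and renol present → mirine forms (R7). mirine present → tovane forms (R2). tovane present → zelide forms (R10). zelide present → ondane forms (R6). noride and ondane present → peline forms (R8). eldane and peline present → wexate forms (R4). [6 rule applications]
mirine needs fewer.

mirine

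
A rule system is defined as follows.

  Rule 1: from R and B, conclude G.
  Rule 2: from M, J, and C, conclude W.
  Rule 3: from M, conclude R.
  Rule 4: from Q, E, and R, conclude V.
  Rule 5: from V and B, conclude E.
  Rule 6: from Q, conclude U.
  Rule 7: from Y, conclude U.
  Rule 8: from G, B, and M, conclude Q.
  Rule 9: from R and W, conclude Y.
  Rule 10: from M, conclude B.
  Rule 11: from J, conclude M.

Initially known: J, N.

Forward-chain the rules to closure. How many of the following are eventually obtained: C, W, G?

From J, Rule 11 gives M.
M holds, so R follows (Rule 3).
From M, Rule 10 gives B.
R and B hold, so G follows (Rule 1).
No rule produces C, and it is not given.
W would need M, J, and C (Rule 2), but C is never established.
G: reached.
Reached: G — 1 of the 3.

1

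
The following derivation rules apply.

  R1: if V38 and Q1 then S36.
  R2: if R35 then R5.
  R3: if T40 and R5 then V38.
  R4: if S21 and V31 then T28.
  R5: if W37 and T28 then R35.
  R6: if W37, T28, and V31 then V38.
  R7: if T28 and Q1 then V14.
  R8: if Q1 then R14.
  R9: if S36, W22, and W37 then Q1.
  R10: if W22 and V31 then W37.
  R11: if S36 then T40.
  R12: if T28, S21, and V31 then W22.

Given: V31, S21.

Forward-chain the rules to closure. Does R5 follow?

Yes

From S21 and V31, R4 gives T28.
T28, S21, and V31 hold, so W22 follows (R12).
From W22 and V31, R10 gives W37.
W37 and T28 hold, so R35 follows (R5).
R35 holds, so R5 follows (R2).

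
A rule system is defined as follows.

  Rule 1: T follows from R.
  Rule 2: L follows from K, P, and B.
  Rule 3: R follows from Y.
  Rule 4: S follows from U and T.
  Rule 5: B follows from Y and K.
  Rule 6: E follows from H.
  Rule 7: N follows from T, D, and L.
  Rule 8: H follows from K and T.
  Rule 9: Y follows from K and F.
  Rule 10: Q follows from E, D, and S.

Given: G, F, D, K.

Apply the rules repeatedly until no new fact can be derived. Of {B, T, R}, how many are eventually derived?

From K and F, Rule 9 gives Y.
From Y and K, Rule 5 gives B.
From Y, Rule 3 gives R.
R holds, so T follows (Rule 1).
B: reached.
T: reached.
R: reached.
All 3 are reached.

3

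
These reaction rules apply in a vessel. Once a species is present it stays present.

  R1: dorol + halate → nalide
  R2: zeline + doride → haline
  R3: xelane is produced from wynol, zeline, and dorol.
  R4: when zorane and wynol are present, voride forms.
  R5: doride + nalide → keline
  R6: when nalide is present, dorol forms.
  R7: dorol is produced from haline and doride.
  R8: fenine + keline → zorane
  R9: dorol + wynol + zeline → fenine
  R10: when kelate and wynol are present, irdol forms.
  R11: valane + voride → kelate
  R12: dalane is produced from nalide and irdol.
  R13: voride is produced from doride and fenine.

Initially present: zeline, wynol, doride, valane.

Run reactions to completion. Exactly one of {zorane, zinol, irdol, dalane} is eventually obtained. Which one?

irdol

zeline and doride present → haline forms (R2).
haline and doride present → dorol forms (R7).
dorol, wynol, and zeline present → fenine forms (R9).
doride and fenine present → voride forms (R13).
valane and voride present → kelate forms (R11).
kelate and wynol present → irdol forms (R10).
dalane would need nalide and irdol (R12), but nalide never forms. zorane would need fenine and keline (R8), but keline never forms. No rule produces zinol, and it is not given.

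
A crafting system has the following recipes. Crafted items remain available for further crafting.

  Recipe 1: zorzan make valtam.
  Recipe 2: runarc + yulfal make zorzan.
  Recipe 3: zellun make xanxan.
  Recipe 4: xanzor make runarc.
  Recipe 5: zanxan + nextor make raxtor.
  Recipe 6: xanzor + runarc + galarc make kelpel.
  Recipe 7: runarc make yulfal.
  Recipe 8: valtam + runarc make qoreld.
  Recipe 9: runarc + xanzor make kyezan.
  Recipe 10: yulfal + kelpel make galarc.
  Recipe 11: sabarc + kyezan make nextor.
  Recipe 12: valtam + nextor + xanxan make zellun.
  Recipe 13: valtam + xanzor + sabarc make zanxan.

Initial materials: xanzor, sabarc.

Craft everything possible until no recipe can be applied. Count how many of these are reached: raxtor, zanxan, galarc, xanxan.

xanzor → runarc (Recipe 4).
Using Recipe 7, runarc makes yulfal.
Using Recipe 9, runarc and xanzor make kyezan.
sabarc + kyezan → nextor (Recipe 11).
runarc + yulfal → zorzan (Recipe 2).
zorzan → valtam (Recipe 1).
valtam + xanzor + sabarc → zanxan (Recipe 13).
Using Recipe 5, zanxan and nextor make raxtor.
raxtor: reached.
zanxan: reached.
galarc would need yulfal and kelpel (Recipe 10), but kelpel is never obtained.
xanxan would need zellun (Recipe 3), but zellun is never obtained.
Reached: raxtor and zanxan — 2 of the 4.

2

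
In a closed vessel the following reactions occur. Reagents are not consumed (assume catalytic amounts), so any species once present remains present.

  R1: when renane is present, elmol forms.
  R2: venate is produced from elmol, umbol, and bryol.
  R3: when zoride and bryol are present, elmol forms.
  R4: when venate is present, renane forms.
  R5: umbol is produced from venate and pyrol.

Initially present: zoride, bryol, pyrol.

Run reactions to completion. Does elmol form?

zoride and bryol present → elmol forms (R3).

Yes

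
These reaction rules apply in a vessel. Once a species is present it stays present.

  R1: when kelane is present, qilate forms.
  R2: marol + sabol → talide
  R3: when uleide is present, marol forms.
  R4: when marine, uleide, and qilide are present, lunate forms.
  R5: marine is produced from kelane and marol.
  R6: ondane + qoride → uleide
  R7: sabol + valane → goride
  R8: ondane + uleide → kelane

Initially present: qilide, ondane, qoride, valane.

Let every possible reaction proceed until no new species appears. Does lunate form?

ondane and qoride present → uleide forms (R6).
ondane and uleide present → kelane forms (R8).
uleide present → marol forms (R3).
kelane and marol present → marine forms (R5).
marine, uleide, and qilide present → lunate forms (R4).

Yes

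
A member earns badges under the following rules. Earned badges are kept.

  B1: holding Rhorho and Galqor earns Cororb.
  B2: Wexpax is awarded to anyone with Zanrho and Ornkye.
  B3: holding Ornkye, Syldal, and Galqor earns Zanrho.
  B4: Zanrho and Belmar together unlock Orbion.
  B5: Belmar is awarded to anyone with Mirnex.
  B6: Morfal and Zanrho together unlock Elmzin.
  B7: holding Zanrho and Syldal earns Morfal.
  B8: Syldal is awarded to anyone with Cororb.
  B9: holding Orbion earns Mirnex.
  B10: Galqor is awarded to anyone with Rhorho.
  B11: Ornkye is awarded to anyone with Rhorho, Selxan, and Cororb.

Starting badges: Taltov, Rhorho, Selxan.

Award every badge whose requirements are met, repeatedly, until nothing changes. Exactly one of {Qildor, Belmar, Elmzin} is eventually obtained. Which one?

With Rhorho, Galqor is earned (B10).
With Rhorho and Galqor, Cororb is earned (B1).
With Rhorho, Selxan, and Cororb, Ornkye is earned (B11).
With Cororb, Syldal is earned (B8).
With Ornkye, Syldal, and Galqor, Zanrho is earned (B3).
With Zanrho and Syldal, Morfal is earned (B7).
With Morfal and Zanrho, Elmzin is earned (B6).
No rule produces Qildor, and it is not given. Belmar would need Mirnex (B5), but Mirnex is never earned.

Elmzin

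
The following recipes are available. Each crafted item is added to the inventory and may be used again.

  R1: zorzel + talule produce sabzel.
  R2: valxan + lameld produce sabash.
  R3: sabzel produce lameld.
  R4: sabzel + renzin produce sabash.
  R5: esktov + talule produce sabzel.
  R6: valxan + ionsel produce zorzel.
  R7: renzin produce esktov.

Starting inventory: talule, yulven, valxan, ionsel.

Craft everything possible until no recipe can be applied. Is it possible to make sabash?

Using R6, valxan and ionsel make zorzel.
Using R1, zorzel and talule make sabzel.
sabzel → lameld (R3).
Using R2, valxan and lameld make sabash.

Yes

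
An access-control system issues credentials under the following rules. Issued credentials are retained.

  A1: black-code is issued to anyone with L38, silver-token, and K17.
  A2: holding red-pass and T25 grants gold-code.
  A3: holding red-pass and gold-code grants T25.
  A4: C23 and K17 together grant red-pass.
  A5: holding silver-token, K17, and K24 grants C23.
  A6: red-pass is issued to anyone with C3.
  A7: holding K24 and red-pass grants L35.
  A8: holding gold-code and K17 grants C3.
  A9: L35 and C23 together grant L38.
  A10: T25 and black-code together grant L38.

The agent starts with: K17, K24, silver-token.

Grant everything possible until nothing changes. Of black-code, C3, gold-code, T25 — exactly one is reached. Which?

Holding silver-token, K17, and K24 grants C23 (A5).
Holding C23 and K17 grants red-pass (A4).
Holding K24 and red-pass grants L35 (A7).
Holding L35 and C23 grants L38 (A9).
Holding L38, silver-token, and K17 grants black-code (A1).
T25 would need red-pass and gold-code (A3), but gold-code is never granted. gold-code would need red-pass and T25 (A2), but T25 is never granted. C3 would need gold-code and K17 (A8), but gold-code is never granted.

black-code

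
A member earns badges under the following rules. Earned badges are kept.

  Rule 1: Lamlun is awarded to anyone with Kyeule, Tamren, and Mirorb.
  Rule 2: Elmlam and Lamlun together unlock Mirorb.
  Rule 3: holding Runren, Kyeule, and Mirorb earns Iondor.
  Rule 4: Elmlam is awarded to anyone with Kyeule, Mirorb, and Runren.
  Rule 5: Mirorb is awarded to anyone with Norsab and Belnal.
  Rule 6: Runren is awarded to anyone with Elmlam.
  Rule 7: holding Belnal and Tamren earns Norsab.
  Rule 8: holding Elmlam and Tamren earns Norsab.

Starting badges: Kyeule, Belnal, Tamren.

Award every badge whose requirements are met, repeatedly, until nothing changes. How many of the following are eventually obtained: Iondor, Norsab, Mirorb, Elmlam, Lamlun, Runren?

3

With Belnal and Tamren, Norsab is earned (Rule 7).
With Norsab and Belnal, Mirorb is earned (Rule 5).
With Kyeule, Tamren, and Mirorb, Lamlun is earned (Rule 1).
Iondor would need Runren, Kyeule, and Mirorb (Rule 3), but Runren is never earned.
Norsab: reached.
Mirorb: reached.
Elmlam would need Kyeule, Mirorb, and Runren (Rule 4), but Runren is never earned.
Lamlun: reached.
Runren would need Elmlam (Rule 6), but Elmlam is never earned.
Reached: Norsab, Mirorb, and Lamlun — 3 of the 6.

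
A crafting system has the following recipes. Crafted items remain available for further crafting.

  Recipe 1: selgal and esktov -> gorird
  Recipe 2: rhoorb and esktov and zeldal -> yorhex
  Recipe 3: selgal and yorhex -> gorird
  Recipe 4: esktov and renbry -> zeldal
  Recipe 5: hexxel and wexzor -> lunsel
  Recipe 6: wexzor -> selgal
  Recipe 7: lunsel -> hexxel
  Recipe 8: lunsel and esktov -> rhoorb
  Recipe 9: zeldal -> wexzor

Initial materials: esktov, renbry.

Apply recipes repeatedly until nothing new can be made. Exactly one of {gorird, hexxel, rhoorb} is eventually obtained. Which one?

esktov and renbry -> zeldal (Recipe 4).
zeldal -> wexzor (Recipe 9).
wexzor -> selgal (Recipe 6).
selgal and esktov -> gorird (Recipe 1).
rhoorb would need lunsel and esktov (Recipe 8), but lunsel is never obtained. hexxel would need lunsel (Recipe 7), but lunsel is never obtained.

gorird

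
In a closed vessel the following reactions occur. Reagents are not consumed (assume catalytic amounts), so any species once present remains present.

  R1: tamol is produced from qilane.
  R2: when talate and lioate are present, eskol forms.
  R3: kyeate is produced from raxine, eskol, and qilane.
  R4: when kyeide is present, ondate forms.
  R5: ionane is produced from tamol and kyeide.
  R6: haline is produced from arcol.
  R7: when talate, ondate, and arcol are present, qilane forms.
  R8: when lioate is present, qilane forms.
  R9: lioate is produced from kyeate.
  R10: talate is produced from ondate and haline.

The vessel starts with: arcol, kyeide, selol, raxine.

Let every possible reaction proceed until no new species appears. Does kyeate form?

No

kyeate would need raxine, eskol, and qilane (R3), but eskol never forms.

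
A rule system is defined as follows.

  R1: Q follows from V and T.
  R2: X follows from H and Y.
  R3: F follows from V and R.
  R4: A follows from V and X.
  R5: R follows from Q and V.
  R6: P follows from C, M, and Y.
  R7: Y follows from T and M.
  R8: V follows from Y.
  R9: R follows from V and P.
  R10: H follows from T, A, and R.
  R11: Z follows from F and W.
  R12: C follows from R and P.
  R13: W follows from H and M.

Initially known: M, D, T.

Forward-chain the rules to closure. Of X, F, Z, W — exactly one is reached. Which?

From T and M, R7 gives Y.
From Y, R8 gives V.
V and T hold, so Q follows (R1).
Q and V hold, so R follows (R5).
From V and R, R3 gives F.
Z would need F and W (R11), but W is never established. W would need H and M (R13), but H is never established. X would need H and Y (R2), but H is never established.

F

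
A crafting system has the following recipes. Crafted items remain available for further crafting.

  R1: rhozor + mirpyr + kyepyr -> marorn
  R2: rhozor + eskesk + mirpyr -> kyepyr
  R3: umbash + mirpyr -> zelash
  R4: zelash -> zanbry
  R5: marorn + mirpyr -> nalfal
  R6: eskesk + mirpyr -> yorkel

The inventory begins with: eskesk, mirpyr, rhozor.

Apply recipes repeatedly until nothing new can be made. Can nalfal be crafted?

Yes

Using R2, rhozor, eskesk, and mirpyr make kyepyr.
rhozor + mirpyr + kyepyr -> marorn (R1).
Using R5, marorn and mirpyr make nalfal.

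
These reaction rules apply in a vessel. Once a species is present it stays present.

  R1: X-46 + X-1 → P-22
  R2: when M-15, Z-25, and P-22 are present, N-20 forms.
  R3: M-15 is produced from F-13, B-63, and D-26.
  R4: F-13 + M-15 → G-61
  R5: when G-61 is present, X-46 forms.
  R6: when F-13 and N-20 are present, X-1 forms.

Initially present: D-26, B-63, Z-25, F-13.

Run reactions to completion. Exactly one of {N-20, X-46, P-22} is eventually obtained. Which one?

X-46

F-13, B-63, and D-26 present → M-15 forms (R3).
F-13 and M-15 present → G-61 forms (R4).
G-61 present → X-46 forms (R5).
N-20 would need M-15, Z-25, and P-22 (R2), but P-22 never forms. P-22 would need X-46 and X-1 (R1), but X-1 never forms.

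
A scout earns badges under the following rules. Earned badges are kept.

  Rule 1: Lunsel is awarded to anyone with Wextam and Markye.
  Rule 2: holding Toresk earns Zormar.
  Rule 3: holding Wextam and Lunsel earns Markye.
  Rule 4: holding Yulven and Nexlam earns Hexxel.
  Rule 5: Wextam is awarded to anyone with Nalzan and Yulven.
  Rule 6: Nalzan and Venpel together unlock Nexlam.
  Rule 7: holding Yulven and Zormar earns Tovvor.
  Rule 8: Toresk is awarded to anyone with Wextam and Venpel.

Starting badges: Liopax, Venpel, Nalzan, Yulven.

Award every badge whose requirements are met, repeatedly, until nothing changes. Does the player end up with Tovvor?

Yes

With Nalzan and Yulven, Wextam is earned (Rule 5).
With Wextam and Venpel, Toresk is earned (Rule 8).
With Toresk, Zormar is earned (Rule 2).
With Yulven and Zormar, Tovvor is earned (Rule 7).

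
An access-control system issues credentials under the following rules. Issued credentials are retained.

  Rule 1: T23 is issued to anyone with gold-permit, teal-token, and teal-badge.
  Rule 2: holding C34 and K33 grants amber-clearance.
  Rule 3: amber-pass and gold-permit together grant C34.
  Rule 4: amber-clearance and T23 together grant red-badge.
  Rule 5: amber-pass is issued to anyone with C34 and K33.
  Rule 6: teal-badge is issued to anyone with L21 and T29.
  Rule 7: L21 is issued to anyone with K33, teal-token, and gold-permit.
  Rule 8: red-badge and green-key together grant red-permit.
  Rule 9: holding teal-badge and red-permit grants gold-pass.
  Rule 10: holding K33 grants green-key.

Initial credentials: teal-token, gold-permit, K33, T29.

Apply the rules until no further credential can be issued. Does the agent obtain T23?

Holding K33, teal-token, and gold-permit grants L21 (Rule 7).
Holding L21 and T29 grants teal-badge (Rule 6).
Holding gold-permit, teal-token, and teal-badge grants T23 (Rule 1).

Yes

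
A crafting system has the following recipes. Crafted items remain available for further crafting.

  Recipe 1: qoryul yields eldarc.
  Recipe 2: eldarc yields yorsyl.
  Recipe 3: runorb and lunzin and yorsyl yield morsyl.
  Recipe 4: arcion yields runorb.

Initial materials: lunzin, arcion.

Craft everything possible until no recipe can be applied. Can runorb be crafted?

Using Recipe 4, arcion makes runorb.

Yes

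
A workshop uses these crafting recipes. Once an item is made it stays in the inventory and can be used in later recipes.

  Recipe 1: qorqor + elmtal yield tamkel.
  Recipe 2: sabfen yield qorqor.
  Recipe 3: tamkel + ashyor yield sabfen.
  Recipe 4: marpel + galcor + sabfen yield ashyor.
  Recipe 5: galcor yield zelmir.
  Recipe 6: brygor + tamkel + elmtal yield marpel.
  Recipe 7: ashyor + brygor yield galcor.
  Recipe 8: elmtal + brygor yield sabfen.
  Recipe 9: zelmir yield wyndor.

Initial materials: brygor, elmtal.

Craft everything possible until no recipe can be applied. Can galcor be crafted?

No

galcor would need ashyor and brygor (Recipe 7), but ashyor is never obtained.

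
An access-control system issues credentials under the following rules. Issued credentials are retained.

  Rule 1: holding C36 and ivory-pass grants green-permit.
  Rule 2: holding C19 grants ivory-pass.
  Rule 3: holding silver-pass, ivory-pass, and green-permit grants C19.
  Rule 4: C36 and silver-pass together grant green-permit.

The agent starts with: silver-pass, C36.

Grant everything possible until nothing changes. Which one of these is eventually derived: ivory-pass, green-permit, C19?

Holding C36 and silver-pass grants green-permit (Rule 4).
C19 would need silver-pass, ivory-pass, and green-permit (Rule 3), but ivory-pass is never granted. ivory-pass would need C19 (Rule 2), but C19 is never granted.

green-permit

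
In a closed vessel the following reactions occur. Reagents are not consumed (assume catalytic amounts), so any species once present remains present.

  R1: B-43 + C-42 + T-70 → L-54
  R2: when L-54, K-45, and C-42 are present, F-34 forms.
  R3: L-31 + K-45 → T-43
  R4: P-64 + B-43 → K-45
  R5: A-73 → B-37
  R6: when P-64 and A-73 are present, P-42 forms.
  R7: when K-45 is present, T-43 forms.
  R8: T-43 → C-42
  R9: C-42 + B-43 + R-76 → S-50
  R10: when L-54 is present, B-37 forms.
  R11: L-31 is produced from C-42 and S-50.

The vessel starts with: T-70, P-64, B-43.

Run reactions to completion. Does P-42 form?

P-42 would need P-64 and A-73 (R6), but A-73 never forms.

No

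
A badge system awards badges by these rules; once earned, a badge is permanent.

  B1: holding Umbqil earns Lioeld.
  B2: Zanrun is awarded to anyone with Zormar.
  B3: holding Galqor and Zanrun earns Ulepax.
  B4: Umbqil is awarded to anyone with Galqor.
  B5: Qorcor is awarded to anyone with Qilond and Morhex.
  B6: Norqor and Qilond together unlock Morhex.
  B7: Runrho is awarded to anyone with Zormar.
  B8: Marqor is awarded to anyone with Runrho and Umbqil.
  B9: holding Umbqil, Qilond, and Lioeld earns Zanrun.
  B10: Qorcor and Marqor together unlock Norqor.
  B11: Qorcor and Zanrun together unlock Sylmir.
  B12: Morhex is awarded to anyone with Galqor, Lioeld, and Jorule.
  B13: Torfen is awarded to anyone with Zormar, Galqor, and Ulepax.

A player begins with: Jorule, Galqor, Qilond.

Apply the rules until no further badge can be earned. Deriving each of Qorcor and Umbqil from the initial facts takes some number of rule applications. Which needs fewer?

Umbqil

Umbqil: With Galqor, Umbqil is earned (B4). [1 rule application]
Qorcor: With Galqor, Umbqil is earned (B4). With Umbqil, Lioeld is earned (B1). With Galqor, Lioeld, and Jorule, Morhex is earned (B12). With Qilond and Morhex, Qorcor is earned (B5). [4 rule applications]
Umbqil needs fewer.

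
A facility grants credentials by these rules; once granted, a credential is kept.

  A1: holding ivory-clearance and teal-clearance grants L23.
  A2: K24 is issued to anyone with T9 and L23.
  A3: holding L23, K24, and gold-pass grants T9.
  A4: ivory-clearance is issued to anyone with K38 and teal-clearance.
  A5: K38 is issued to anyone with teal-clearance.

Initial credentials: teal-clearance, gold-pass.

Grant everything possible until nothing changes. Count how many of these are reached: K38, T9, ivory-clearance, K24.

2

Holding teal-clearance grants K38 (A5).
Holding K38 and teal-clearance grants ivory-clearance (A4).
K38: reached.
T9 would need L23, K24, and gold-pass (A3), but K24 is never granted.
ivory-clearance: reached.
K24 would need T9 and L23 (A2), but T9 is never granted.
Reached: K38 and ivory-clearance — 2 of the 4.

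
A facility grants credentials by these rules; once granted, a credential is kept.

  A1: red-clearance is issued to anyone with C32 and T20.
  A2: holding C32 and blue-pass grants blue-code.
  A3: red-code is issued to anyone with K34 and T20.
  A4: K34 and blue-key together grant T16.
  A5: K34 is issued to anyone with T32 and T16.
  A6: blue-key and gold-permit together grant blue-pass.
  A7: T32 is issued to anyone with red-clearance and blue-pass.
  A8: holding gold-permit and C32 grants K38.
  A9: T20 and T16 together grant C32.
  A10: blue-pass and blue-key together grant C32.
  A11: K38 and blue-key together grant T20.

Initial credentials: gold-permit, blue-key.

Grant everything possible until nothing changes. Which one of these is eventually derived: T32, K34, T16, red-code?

Holding blue-key and gold-permit grants blue-pass (A6).
Holding blue-pass and blue-key grants C32 (A10).
Holding gold-permit and C32 grants K38 (A8).
Holding K38 and blue-key grants T20 (A11).
Holding C32 and T20 grants red-clearance (A1).
Holding red-clearance and blue-pass grants T32 (A7).
red-code would need K34 and T20 (A3), but K34 is never granted. T16 would need K34 and blue-key (A4), but K34 is never granted. K34 would need T32 and T16 (A5), but T16 is never granted.

T32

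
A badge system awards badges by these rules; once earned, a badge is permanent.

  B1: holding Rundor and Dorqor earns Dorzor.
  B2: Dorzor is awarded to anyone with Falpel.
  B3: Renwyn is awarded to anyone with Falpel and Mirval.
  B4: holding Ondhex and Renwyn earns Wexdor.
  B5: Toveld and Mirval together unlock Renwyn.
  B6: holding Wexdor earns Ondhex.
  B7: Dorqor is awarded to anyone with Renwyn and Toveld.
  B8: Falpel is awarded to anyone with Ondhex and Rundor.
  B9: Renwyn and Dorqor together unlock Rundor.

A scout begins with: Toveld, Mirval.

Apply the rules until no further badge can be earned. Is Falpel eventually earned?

No

Falpel would need Ondhex and Rundor (B8), but Ondhex is never earned.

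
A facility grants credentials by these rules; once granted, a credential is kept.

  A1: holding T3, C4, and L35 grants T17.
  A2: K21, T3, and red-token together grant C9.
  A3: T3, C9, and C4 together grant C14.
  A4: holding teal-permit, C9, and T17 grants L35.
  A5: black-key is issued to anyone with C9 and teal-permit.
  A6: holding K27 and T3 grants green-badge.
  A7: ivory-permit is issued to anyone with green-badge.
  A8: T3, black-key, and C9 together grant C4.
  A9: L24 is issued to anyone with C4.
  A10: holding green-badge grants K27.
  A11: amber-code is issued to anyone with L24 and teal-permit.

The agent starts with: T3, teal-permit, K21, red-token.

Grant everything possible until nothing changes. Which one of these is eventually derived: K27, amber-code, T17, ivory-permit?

amber-code

Holding K21, T3, and red-token grants C9 (A2).
Holding C9 and teal-permit grants black-key (A5).
Holding T3, black-key, and C9 grants C4 (A8).
Holding C4 grants L24 (A9).
Holding L24 and teal-permit grants amber-code (A11).
ivory-permit would need green-badge (A7), but green-badge is never granted. K27 would need green-badge (A10), but green-badge is never granted. T17 would need T3, C4, and L35 (A1), but L35 is never granted.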